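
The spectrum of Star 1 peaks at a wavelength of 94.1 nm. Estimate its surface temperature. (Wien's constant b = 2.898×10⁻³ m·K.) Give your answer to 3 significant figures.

T = b/λ_max = 2.898×10⁻³ / (94.1×10⁻⁹) = 3.080×10^4 K.

3.08×10^4 K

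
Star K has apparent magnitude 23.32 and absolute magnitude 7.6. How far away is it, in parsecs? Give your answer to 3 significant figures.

1.39×10^4 pc

m − M = 5 log₁₀(d/10 pc)
23.32 − (7.6) = 15.72 = 5 log₁₀(d/10)
d = 10 × 10^(15.72/5) = 10 × 10^3.144 = 1.393×10^4 pc.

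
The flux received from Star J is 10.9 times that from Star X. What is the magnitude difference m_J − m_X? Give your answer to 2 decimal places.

-2.59

m_J − m_X = −2.5 log₁₀(F_J/F_X) = −2.5 log₁₀(10.9) = −2.5 × (1.037) = -2.594.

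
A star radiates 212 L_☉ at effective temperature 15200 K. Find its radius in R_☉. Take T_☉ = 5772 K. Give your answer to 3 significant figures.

2.10 R_☉

R/R_☉ = √(L/L_☉) / (T/T_☉)² = √(212) / (2.633)²
       = 14.56 / 6.935 = 2.100.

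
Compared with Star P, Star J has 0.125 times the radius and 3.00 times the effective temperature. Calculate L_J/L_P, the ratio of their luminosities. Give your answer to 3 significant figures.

From the Stefan–Boltzmann law, L ∝ R²T⁴, so
L_J/L_P = (R_J/R_P)² (T_J/T_P)⁴ = (0.125)² × (3.00)⁴ = 0.01562 × 81.00 = 1.266.

1.27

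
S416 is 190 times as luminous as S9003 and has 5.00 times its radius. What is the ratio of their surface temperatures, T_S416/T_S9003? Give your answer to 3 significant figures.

L ∝ R²T⁴ gives T ∝ (L/R²)^(1/4), so
T_S416/T_S9003 = (190 / 5.00²)^(1/4) = (7.600)^(1/4) = 1.660.

1.66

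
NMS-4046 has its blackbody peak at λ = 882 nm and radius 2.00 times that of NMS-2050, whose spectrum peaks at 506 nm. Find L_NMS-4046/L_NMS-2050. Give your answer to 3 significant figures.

0.433

Wien's law gives T ∝ 1/λ_max, so T_NMS-4046/T_NMS-2050 = λ_NMS-2050/λ_NMS-4046 = 506/882 = 0.5737.
Then L ∝ R²T⁴ gives L_NMS-4046/L_NMS-2050 = (2.00)² × (0.5737)⁴ = 4.000 × 0.1083 = 0.4333.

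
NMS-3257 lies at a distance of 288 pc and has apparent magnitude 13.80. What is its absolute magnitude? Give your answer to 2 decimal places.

M = m − 5 log₁₀(d/10 pc) = 13.80 − 5 log₁₀(288/10)
  = 13.80 − 5 × 1.459 = 13.80 − 7.30 = 6.50.

6.50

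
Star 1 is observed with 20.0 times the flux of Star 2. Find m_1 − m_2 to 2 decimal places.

-3.25

m_1 − m_2 = −2.5 log₁₀(F_1/F_2) = −2.5 log₁₀(20.0) = −2.5 × (1.301) = -3.253.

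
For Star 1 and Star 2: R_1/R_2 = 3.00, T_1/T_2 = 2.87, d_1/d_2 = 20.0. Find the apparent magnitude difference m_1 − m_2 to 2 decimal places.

-0.46

L_1/L_2 = (3.00)²(2.87)⁴ = 610.6.
F_1/F_2 = (L_1/L_2)/(d_1/d_2)² = 610.6/400.0 = 1.527.
m_1 − m_2 = −2.5 log₁₀(1.527) = -0.46.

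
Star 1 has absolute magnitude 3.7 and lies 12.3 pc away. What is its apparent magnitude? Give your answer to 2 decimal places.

m = M + 5 log₁₀(d/10 pc) = 3.7 + 5 log₁₀(12.3/10)
  = 3.7 + 5 × 0.090 = 3.7 + 0.45 = 4.15.

4.15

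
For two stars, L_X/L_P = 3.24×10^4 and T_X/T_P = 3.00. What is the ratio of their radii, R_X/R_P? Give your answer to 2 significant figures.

20

L ∝ R²T⁴ gives R ∝ √L / T², so
R_X/R_P = √(3.24×10^4) / (3.00)² = 180.0 / 9.000 = 20.00.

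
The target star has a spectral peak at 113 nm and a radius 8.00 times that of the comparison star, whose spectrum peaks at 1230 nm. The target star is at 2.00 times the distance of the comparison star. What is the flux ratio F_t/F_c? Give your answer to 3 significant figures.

2.25×10^5

Wien's law: T_t/T_c = λ_c/λ_t = 1230/113 = 10.88.
L_t/L_c = (R_t/R_c)²(T_t/T_c)⁴ = (8.00)²(10.88)⁴ = 8.984×10^5.
F_t/F_c = (L_t/L_c)/(d_t/d_c)² = 8.984×10^5/(2.00)² = 2.246×10^5.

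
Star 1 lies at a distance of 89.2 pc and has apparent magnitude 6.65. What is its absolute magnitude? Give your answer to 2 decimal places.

1.90

M = m − 5 log₁₀(d/10 pc) = 6.65 − 5 log₁₀(89.2/10)
  = 6.65 − 5 × 0.950 = 6.65 − 4.75 = 1.90.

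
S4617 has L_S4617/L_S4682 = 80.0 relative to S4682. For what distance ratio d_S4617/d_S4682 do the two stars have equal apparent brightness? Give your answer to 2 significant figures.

8.9

Equal flux requires L_S4617/d_S4617² = L_S4682/d_S4682², so d_S4617/d_S4682 = √(L_S4617/L_S4682)
= √(80.0) = 8.944.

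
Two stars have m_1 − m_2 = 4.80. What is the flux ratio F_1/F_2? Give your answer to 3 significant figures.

0.0120

F_1/F_2 = 10^(−(m_1 − m_2)/2.5) = 10^(-4.80/2.5) = 10^-1.920 = 0.01202.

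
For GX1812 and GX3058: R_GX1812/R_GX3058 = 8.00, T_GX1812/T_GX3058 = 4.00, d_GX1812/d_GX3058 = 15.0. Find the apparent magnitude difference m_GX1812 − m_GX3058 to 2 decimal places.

-4.66

L_GX1812/L_GX3058 = (8.00)²(4.00)⁴ = 1.638×10^4.
F_GX1812/F_GX3058 = (L_GX1812/L_GX3058)/(d_GX1812/d_GX3058)² = 1.638×10^4/225.0 = 72.82.
m_GX1812 − m_GX3058 = −2.5 log₁₀(72.82) = -4.66.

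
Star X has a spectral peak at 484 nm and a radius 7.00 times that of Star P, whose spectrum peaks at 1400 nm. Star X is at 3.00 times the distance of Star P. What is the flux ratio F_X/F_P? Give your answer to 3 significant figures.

381

Wien's law: T_X/T_P = λ_P/λ_X = 1400/484 = 2.893.
L_X/L_P = (R_X/R_P)²(T_X/T_P)⁴ = (7.00)²(2.893)⁴ = 3430.
F_X/F_P = (L_X/L_P)/(d_X/d_P)² = 3430/(3.00)² = 381.1.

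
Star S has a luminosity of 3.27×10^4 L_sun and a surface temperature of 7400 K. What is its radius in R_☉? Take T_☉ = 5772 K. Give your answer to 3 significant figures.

110 R_☉

R/R_☉ = √(L/L_☉) / (T/T_☉)² = √(3.27×10^4) / (1.282)²
       = 180.8 / 1.644 = 110.0.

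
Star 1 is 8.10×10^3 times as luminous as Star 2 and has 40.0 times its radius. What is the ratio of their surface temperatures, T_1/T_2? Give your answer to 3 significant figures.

L ∝ R²T⁴ gives T ∝ (L/R²)^(1/4), so
T_1/T_2 = (8.10×10^3 / 40.0²)^(1/4) = (5.062)^(1/4) = 1.500.

1.50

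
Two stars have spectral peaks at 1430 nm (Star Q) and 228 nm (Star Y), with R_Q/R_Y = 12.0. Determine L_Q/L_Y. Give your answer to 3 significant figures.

0.0931

Wien's law gives T ∝ 1/λ_max, so T_Q/T_Y = λ_Y/λ_Q = 228/1430 = 0.1594.
Then L ∝ R²T⁴ gives L_Q/L_Y = (12.0)² × (0.1594)⁴ = 144.0 × 6.462×10^-4 = 0.09306.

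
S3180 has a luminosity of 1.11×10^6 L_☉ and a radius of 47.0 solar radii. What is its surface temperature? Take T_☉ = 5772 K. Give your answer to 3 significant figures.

T/T_☉ = (L/L_☉)^(1/4) / (R/R_☉)^(1/2)
T = 5772 × (1.11×10^6)^(1/4) / √(47.0) = 5772 × 32.46 / 6.856 = 2.733×10^4 K.

2.73×10^4 K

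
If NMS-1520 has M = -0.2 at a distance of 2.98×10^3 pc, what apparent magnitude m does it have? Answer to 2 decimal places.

m = M + 5 log₁₀(d/10 pc) = -0.2 + 5 log₁₀(2.98×10^3/10)
  = -0.2 + 5 × 2.474 = -0.2 + 12.37 = 12.17.

12.17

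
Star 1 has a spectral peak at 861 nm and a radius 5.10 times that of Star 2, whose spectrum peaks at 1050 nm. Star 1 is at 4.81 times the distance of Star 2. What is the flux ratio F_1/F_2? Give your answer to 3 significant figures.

Wien's law: T_1/T_2 = λ_2/λ_1 = 1050/861 = 1.220.
L_1/L_2 = (R_1/R_2)²(T_1/T_2)⁴ = (5.10)²(1.220)⁴ = 57.53.
F_1/F_2 = (L_1/L_2)/(d_1/d_2)² = 57.53/(4.81)² = 2.487.

2.49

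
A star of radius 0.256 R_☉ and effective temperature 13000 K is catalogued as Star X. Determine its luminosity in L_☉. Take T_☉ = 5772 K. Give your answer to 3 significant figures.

1.69 L_☉

L/L_☉ = (R/R_☉)² (T/T_☉)⁴ = (0.256)² × (13000/5772)⁴
       = 0.06554 × (2.252)⁴ = 0.06554 × 25.73 = 1.686.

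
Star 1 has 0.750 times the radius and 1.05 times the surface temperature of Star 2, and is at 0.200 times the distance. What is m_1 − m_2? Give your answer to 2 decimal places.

-3.08

L_1/L_2 = (0.750)²(1.05)⁴ = 0.6837.
F_1/F_2 = (L_1/L_2)/(d_1/d_2)² = 0.6837/0.04000 = 17.09.
m_1 − m_2 = −2.5 log₁₀(17.09) = -3.08.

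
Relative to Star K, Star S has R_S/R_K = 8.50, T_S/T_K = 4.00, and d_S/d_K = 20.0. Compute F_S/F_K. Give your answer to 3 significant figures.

L_S/L_K = (R_S/R_K)²(T_S/T_K)⁴ = (8.50)² × (4.00)⁴ = 1.850×10^4.
F_S/F_K = (L_S/L_K)/(d_S/d_K)² = 1.850×10^4 / (20.0)² = 46.24.

46.2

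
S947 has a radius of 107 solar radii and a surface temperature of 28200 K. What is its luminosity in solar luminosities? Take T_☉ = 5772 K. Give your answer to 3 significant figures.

6.52×10^6 solar luminosities

L/L_☉ = (R/R_☉)² (T/T_☉)⁴ = (107)² × (28200/5772)⁴
       = 1.145×10^4 × (4.886)⁴ = 1.145×10^4 × 569.8 = 6.523×10^6.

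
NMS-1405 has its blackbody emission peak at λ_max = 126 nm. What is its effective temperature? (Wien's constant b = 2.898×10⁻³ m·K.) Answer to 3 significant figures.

2.30×10^4 K

T = b/λ_max = 2.898×10⁻³ / (126×10⁻⁹) = 2.300×10^4 K.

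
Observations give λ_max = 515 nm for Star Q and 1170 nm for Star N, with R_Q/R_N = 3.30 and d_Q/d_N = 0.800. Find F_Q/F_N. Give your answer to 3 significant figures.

453

Wien's law: T_Q/T_N = λ_N/λ_Q = 1170/515 = 2.272.
L_Q/L_N = (R_Q/R_N)²(T_Q/T_N)⁴ = (3.30)²(2.272)⁴ = 290.1.
F_Q/F_N = (L_Q/L_N)/(d_Q/d_N)² = 290.1/(0.800)² = 453.3.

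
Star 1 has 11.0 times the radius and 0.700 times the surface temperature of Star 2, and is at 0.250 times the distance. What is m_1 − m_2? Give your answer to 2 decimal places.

-6.67

L_1/L_2 = (11.0)²(0.700)⁴ = 29.05.
F_1/F_2 = (L_1/L_2)/(d_1/d_2)² = 29.05/0.06250 = 464.8.
m_1 − m_2 = −2.5 log₁₀(464.8) = -6.67.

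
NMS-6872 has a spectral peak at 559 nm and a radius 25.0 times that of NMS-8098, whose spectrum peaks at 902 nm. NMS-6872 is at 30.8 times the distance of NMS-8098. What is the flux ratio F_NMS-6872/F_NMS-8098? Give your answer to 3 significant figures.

4.47

Wien's law: T_NMS-6872/T_NMS-8098 = λ_NMS-8098/λ_NMS-6872 = 902/559 = 1.614.
L_NMS-6872/L_NMS-8098 = (R_NMS-6872/R_NMS-8098)²(T_NMS-6872/T_NMS-8098)⁴ = (25.0)²(1.614)⁴ = 4237.
F_NMS-6872/F_NMS-8098 = (L_NMS-6872/L_NMS-8098)/(d_NMS-6872/d_NMS-8098)² = 4237/(30.8)² = 4.466.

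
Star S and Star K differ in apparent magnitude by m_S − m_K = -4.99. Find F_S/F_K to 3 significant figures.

F_S/F_K = 10^(−(m_S − m_K)/2.5) = 10^(4.99/2.5) = 10^1.996 = 99.08.

99.1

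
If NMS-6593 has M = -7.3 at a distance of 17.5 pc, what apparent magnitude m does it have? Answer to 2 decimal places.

m = M + 5 log₁₀(d/10 pc) = -7.3 + 5 log₁₀(17.5/10)
  = -7.3 + 5 × 0.243 = -7.3 + 1.22 = -6.08.

-6.08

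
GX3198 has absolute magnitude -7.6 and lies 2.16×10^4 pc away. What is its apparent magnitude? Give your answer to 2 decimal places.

9.07

m = M + 5 log₁₀(d/10 pc) = -7.6 + 5 log₁₀(2.16×10^4/10)
  = -7.6 + 5 × 3.334 = -7.6 + 16.67 = 9.07.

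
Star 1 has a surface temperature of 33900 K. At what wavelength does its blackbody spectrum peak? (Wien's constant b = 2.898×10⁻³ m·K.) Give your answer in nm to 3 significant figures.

85.5 nm

λ_max = b/T = 2.898×10⁻³ / 33900 = 8.55×10^-8 m = 85.49 nm.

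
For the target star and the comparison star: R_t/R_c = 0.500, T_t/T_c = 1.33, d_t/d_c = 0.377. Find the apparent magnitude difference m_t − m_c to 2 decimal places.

L_t/L_c = (0.500)²(1.33)⁴ = 0.7823.
F_t/F_c = (L_t/L_c)/(d_t/d_c)² = 0.7823/0.1421 = 5.504.
m_t − m_c = −2.5 log₁₀(5.504) = -1.85.

-1.85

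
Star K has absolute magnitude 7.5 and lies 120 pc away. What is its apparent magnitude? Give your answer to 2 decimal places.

m = M + 5 log₁₀(d/10 pc) = 7.5 + 5 log₁₀(120/10)
  = 7.5 + 5 × 1.079 = 7.5 + 5.40 = 12.90.

12.90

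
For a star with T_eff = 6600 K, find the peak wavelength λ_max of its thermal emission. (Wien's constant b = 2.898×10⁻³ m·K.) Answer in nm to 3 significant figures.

439 nm

λ_max = b/T = 2.898×10⁻³ / 6600 = 4.39×10^-7 m = 439.1 nm.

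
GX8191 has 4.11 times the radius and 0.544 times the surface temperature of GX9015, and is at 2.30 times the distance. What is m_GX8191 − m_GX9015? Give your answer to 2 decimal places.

L_GX8191/L_GX9015 = (4.11)²(0.544)⁴ = 1.479.
F_GX8191/F_GX9015 = (L_GX8191/L_GX9015)/(d_GX8191/d_GX9015)² = 1.479/5.290 = 0.2797.
m_GX8191 − m_GX9015 = −2.5 log₁₀(0.2797) = 1.38.

1.38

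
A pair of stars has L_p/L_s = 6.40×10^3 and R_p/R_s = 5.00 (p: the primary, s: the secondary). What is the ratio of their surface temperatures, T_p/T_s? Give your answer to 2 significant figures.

L ∝ R²T⁴ gives T ∝ (L/R²)^(1/4), so
T_p/T_s = (6.40×10^3 / 5.00²)^(1/4) = (256.0)^(1/4) = 4.000.

4.0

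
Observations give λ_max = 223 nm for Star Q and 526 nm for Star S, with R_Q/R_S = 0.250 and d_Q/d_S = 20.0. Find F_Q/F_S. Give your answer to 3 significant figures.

0.00484

Wien's law: T_Q/T_S = λ_S/λ_Q = 526/223 = 2.359.
L_Q/L_S = (R_Q/R_S)²(T_Q/T_S)⁴ = (0.250)²(2.359)⁴ = 1.935.
F_Q/F_S = (L_Q/L_S)/(d_Q/d_S)² = 1.935/(20.0)² = 0.004837.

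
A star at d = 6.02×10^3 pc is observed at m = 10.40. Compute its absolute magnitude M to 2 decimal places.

-3.50

M = m − 5 log₁₀(d/10 pc) = 10.40 − 5 log₁₀(6.02×10^3/10)
  = 10.40 − 5 × 2.780 = 10.40 − 13.90 = -3.50.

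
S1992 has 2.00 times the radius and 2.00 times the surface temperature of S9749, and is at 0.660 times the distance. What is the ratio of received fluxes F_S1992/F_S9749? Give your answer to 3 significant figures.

L_S1992/L_S9749 = (R_S1992/R_S9749)²(T_S1992/T_S9749)⁴ = (2.00)² × (2.00)⁴ = 64.00.
F_S1992/F_S9749 = (L_S1992/L_S9749)/(d_S1992/d_S9749)² = 64.00 / (0.660)² = 146.9.

147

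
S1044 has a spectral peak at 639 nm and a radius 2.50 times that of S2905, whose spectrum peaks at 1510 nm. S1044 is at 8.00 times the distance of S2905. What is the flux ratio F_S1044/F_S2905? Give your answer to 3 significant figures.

Wien's law: T_S1044/T_S2905 = λ_S2905/λ_S1044 = 1510/639 = 2.363.
L_S1044/L_S2905 = (R_S1044/R_S2905)²(T_S1044/T_S2905)⁴ = (2.50)²(2.363)⁴ = 194.9.
F_S1044/F_S2905 = (L_S1044/L_S2905)/(d_S1044/d_S2905)² = 194.9/(8.00)² = 3.045.

3.05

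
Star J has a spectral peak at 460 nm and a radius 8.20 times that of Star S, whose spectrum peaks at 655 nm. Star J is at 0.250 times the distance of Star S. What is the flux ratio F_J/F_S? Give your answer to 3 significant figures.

Wien's law: T_J/T_S = λ_S/λ_J = 655/460 = 1.424.
L_J/L_S = (R_J/R_S)²(T_J/T_S)⁴ = (8.20)²(1.424)⁴ = 276.4.
F_J/F_S = (L_J/L_S)/(d_J/d_S)² = 276.4/(0.250)² = 4423.

4.42×10^3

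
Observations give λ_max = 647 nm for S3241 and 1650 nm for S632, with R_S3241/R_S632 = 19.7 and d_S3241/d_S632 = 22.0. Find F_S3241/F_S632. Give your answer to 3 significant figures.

Wien's law: T_S3241/T_S632 = λ_S632/λ_S3241 = 1650/647 = 2.550.
L_S3241/L_S632 = (R_S3241/R_S632)²(T_S3241/T_S632)⁴ = (19.7)²(2.550)⁴ = 1.642×10^4.
F_S3241/F_S632 = (L_S3241/L_S632)/(d_S3241/d_S632)² = 1.642×10^4/(22.0)² = 33.92.

33.9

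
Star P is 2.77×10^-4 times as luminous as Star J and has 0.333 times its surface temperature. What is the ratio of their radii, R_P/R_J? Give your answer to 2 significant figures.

0.15

L ∝ R²T⁴ gives R ∝ √L / T², so
R_P/R_J = √(2.77×10^-4) / (0.333)² = 0.01664 / 0.1109 = 0.1501.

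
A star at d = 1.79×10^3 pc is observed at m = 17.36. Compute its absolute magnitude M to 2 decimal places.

6.10

M = m − 5 log₁₀(d/10 pc) = 17.36 − 5 log₁₀(1.79×10^3/10)
  = 17.36 − 5 × 2.253 = 17.36 − 11.26 = 6.10.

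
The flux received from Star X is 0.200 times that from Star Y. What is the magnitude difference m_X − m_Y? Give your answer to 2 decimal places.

1.75

m_X − m_Y = −2.5 log₁₀(F_X/F_Y) = −2.5 log₁₀(0.200) = −2.5 × (-0.699) = 1.747.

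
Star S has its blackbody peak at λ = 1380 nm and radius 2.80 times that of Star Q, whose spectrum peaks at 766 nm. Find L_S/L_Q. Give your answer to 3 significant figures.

Wien's law gives T ∝ 1/λ_max, so T_S/T_Q = λ_Q/λ_S = 766/1380 = 0.5551.
Then L ∝ R²T⁴ gives L_S/L_Q = (2.80)² × (0.5551)⁴ = 7.840 × 0.09493 = 0.7442.

0.744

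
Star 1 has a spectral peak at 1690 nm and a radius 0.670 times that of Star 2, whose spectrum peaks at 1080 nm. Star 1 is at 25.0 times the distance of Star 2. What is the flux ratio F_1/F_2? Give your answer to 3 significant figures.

Wien's law: T_1/T_2 = λ_2/λ_1 = 1080/1690 = 0.6391.
L_1/L_2 = (R_1/R_2)²(T_1/T_2)⁴ = (0.670)²(0.6391)⁴ = 0.07487.
F_1/F_2 = (L_1/L_2)/(d_1/d_2)² = 0.07487/(25.0)² = 1.198×10^-4.

1.20×10^-4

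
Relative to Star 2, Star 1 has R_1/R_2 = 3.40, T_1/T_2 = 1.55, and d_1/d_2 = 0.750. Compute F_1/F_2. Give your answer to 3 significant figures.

L_1/L_2 = (R_1/R_2)²(T_1/T_2)⁴ = (3.40)² × (1.55)⁴ = 66.72.
F_1/F_2 = (L_1/L_2)/(d_1/d_2)² = 66.72 / (0.750)² = 118.6.

119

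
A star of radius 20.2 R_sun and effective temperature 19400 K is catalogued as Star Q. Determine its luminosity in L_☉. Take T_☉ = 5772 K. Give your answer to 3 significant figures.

5.21×10^4 L_☉

L/L_☉ = (R/R_☉)² (T/T_☉)⁴ = (20.2)² × (19400/5772)⁴
       = 408.0 × (3.361)⁴ = 408.0 × 127.6 = 5.207×10^4.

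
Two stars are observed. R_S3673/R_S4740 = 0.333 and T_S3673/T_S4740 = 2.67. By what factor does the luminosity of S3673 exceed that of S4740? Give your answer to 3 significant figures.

5.64

From the Stefan–Boltzmann law, L ∝ R²T⁴, so
L_S3673/L_S4740 = (R_S3673/R_S4740)² (T_S3673/T_S4740)⁴ = (0.333)² × (2.67)⁴ = 0.1109 × 50.82 = 5.636.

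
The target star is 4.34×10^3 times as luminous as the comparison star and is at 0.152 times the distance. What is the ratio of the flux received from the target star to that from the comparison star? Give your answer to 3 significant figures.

1.88×10^5

F = L/(4πd²), so F_t/F_c = (L_t/L_c) / (d_t/d_c)²
= 4.34×10^3 / (0.152)² = 4.34×10^3 / 0.02310 = 1.878×10^5.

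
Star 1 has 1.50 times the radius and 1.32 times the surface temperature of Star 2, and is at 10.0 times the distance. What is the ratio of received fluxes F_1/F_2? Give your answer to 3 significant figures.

L_1/L_2 = (R_1/R_2)²(T_1/T_2)⁴ = (1.50)² × (1.32)⁴ = 6.831.
F_1/F_2 = (L_1/L_2)/(d_1/d_2)² = 6.831 / (10.0)² = 0.06831.

0.0683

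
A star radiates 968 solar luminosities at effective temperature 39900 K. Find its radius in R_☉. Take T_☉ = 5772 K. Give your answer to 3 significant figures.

R/R_☉ = √(L/L_☉) / (T/T_☉)² = √(968) / (6.913)²
       = 31.11 / 47.79 = 0.6511.

0.651 R_☉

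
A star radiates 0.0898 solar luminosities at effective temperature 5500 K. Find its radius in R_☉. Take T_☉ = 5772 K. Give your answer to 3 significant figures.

0.330 R_☉

R/R_☉ = √(L/L_☉) / (T/T_☉)² = √(0.0898) / (0.9529)²
       = 0.2997 / 0.9080 = 0.3300.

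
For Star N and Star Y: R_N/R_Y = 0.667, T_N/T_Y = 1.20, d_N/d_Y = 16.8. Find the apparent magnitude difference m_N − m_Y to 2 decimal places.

L_N/L_Y = (0.667)²(1.20)⁴ = 0.9225.
F_N/F_Y = (L_N/L_Y)/(d_N/d_Y)² = 0.9225/282.2 = 0.003269.
m_N − m_Y = −2.5 log₁₀(0.003269) = 6.21.

6.21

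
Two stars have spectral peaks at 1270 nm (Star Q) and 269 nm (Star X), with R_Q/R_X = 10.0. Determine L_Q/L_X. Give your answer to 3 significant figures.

Wien's law gives T ∝ 1/λ_max, so T_Q/T_X = λ_X/λ_Q = 269/1270 = 0.2118.
Then L ∝ R²T⁴ gives L_Q/L_X = (10.0)² × (0.2118)⁴ = 100.0 × 0.002013 = 0.2013.

0.201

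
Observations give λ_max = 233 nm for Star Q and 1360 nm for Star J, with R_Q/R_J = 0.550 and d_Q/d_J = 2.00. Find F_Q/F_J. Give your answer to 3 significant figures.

87.8

Wien's law: T_Q/T_J = λ_J/λ_Q = 1360/233 = 5.837.
L_Q/L_J = (R_Q/R_J)²(T_Q/T_J)⁴ = (0.550)²(5.837)⁴ = 351.1.
F_Q/F_J = (L_Q/L_J)/(d_Q/d_J)² = 351.1/(2.00)² = 87.78.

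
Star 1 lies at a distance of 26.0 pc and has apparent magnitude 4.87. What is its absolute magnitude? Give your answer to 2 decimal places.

M = m − 5 log₁₀(d/10 pc) = 4.87 − 5 log₁₀(26.0/10)
  = 4.87 − 5 × 0.415 = 4.87 − 2.07 = 2.80.

2.80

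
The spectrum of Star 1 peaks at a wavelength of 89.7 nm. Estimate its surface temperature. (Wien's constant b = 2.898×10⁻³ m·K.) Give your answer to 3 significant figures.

3.23×10^4 K

T = b/λ_max = 2.898×10⁻³ / (89.7×10⁻⁹) = 3.231×10^4 K.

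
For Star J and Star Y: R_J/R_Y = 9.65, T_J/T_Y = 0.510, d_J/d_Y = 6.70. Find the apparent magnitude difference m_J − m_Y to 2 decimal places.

2.13

L_J/L_Y = (9.65)²(0.510)⁴ = 6.300.
F_J/F_Y = (L_J/L_Y)/(d_J/d_Y)² = 6.300/44.89 = 0.1403.
m_J − m_Y = −2.5 log₁₀(0.1403) = 2.13.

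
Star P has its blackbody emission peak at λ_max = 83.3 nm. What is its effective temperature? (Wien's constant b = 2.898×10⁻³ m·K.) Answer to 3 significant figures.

3.48×10^4 K

T = b/λ_max = 2.898×10⁻³ / (83.3×10⁻⁹) = 3.479×10^4 K.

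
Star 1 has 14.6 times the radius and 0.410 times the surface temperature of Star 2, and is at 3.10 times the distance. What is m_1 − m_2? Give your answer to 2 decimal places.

L_1/L_2 = (14.6)²(0.410)⁴ = 6.023.
F_1/F_2 = (L_1/L_2)/(d_1/d_2)² = 6.023/9.610 = 0.6268.
m_1 − m_2 = −2.5 log₁₀(0.6268) = 0.51.

0.51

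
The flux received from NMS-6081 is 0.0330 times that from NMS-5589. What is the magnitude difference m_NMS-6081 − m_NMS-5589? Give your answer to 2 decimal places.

3.70

m_NMS-6081 − m_NMS-5589 = −2.5 log₁₀(F_NMS-6081/F_NMS-5589) = −2.5 log₁₀(0.0330) = −2.5 × (-1.481) = 3.704.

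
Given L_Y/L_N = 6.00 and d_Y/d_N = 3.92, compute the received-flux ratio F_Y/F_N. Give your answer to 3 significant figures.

0.390

F = L/(4πd²), so F_Y/F_N = (L_Y/L_N) / (d_Y/d_N)²
= 6.00 / (3.92)² = 6.00 / 15.37 = 0.3905.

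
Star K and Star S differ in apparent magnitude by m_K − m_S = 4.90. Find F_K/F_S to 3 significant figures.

F_K/F_S = 10^(−(m_K − m_S)/2.5) = 10^(-4.90/2.5) = 10^-1.960 = 0.01096.

0.0110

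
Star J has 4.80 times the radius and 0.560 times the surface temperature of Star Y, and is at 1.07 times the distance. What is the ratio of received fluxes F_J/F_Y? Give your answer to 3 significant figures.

L_J/L_Y = (R_J/R_Y)²(T_J/T_Y)⁴ = (4.80)² × (0.560)⁴ = 2.266.
F_J/F_Y = (L_J/L_Y)/(d_J/d_Y)² = 2.266 / (1.07)² = 1.979.

1.98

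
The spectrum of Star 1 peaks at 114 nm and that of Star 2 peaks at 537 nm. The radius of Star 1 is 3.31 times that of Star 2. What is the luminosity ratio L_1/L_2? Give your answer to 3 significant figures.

5.39×10^3

Wien's law gives T ∝ 1/λ_max, so T_1/T_2 = λ_2/λ_1 = 537/114 = 4.711.
Then L ∝ R²T⁴ gives L_1/L_2 = (3.31)² × (4.711)⁴ = 10.96 × 492.4 = 5394.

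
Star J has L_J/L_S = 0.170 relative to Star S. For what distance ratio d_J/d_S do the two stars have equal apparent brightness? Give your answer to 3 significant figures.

0.412

Equal flux requires L_J/d_J² = L_S/d_S², so d_J/d_S = √(L_J/L_S)
= √(0.170) = 0.4123.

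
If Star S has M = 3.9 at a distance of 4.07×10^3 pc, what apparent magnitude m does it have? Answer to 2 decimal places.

m = M + 5 log₁₀(d/10 pc) = 3.9 + 5 log₁₀(4.07×10^3/10)
  = 3.9 + 5 × 2.610 = 3.9 + 13.05 = 16.95.

16.95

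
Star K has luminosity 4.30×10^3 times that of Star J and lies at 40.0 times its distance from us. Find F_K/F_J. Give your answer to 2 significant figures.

2.7

F = L/(4πd²), so F_K/F_J = (L_K/L_J) / (d_K/d_J)²
= 4.30×10^3 / (40.0)² = 4.30×10^3 / 1600 = 2.688.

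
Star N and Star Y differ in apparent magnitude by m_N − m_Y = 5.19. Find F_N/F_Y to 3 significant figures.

0.00839

F_N/F_Y = 10^(−(m_N − m_Y)/2.5) = 10^(-5.19/2.5) = 10^-2.076 = 0.008395.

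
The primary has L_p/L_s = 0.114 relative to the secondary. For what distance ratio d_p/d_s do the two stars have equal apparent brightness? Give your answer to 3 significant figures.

0.338

Equal flux requires L_p/d_p² = L_s/d_s², so d_p/d_s = √(L_p/L_s)
= √(0.114) = 0.3376.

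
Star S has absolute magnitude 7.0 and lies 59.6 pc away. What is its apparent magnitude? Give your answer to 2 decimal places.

m = M + 5 log₁₀(d/10 pc) = 7.0 + 5 log₁₀(59.6/10)
  = 7.0 + 5 × 0.775 = 7.0 + 3.88 = 10.88.

10.88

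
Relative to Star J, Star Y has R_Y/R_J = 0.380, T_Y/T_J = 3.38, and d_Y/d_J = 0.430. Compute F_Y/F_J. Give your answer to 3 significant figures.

L_Y/L_J = (R_Y/R_J)²(T_Y/T_J)⁴ = (0.380)² × (3.38)⁴ = 18.85.
F_Y/F_J = (L_Y/L_J)/(d_Y/d_J)² = 18.85 / (0.430)² = 101.9.

102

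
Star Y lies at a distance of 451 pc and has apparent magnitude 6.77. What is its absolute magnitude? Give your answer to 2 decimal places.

M = m − 5 log₁₀(d/10 pc) = 6.77 − 5 log₁₀(451/10)
  = 6.77 − 5 × 1.654 = 6.77 − 8.27 = -1.50.

-1.50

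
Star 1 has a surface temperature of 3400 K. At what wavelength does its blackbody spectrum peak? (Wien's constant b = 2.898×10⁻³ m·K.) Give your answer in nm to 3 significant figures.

λ_max = b/T = 2.898×10⁻³ / 3400 = 8.52×10^-7 m = 852.4 nm.

852 nm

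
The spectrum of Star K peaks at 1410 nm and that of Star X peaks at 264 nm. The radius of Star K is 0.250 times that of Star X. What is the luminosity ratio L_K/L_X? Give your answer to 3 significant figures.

7.68×10^-5

Wien's law gives T ∝ 1/λ_max, so T_K/T_X = λ_X/λ_K = 264/1410 = 0.1872.
Then L ∝ R²T⁴ gives L_K/L_X = (0.250)² × (0.1872)⁴ = 0.06250 × 0.001229 = 7.681×10^-5.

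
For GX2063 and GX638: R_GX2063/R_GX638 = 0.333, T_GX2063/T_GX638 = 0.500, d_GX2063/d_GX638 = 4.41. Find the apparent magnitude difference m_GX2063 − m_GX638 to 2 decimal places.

L_GX2063/L_GX638 = (0.333)²(0.500)⁴ = 0.006931.
F_GX2063/F_GX638 = (L_GX2063/L_GX638)/(d_GX2063/d_GX638)² = 0.006931/19.45 = 3.564×10^-4.
m_GX2063 − m_GX638 = −2.5 log₁₀(3.564×10^-4) = 8.62.

8.62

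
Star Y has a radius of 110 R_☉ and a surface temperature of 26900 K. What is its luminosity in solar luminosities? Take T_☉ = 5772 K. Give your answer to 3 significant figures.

5.71×10^6 solar luminosities

L/L_☉ = (R/R_☉)² (T/T_☉)⁴ = (110)² × (26900/5772)⁴
       = 1.210×10^4 × (4.660)⁴ = 1.210×10^4 × 471.7 = 5.708×10^6.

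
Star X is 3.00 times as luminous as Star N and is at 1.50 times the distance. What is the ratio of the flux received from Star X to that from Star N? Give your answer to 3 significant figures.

F = L/(4πd²), so F_X/F_N = (L_X/L_N) / (d_X/d_N)²
= 3.00 / (1.50)² = 3.00 / 2.250 = 1.333.

1.33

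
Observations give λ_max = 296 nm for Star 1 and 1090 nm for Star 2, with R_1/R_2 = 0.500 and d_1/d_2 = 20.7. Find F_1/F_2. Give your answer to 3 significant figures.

Wien's law: T_1/T_2 = λ_2/λ_1 = 1090/296 = 3.682.
L_1/L_2 = (R_1/R_2)²(T_1/T_2)⁴ = (0.500)²(3.682)⁴ = 45.97.
F_1/F_2 = (L_1/L_2)/(d_1/d_2)² = 45.97/(20.7)² = 0.1073.

0.107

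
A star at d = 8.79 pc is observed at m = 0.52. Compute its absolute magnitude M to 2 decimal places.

M = m − 5 log₁₀(d/10 pc) = 0.52 − 5 log₁₀(8.79/10)
  = 0.52 − 5 × -0.056 = 0.52 − -0.28 = 0.80.

0.80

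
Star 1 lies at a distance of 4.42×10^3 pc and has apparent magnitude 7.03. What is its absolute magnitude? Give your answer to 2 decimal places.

M = m − 5 log₁₀(d/10 pc) = 7.03 − 5 log₁₀(4.42×10^3/10)
  = 7.03 − 5 × 2.645 = 7.03 − 13.23 = -6.20.

-6.20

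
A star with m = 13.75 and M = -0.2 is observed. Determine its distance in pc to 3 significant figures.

m − M = 5 log₁₀(d/10 pc)
13.75 − (-0.2) = 13.95 = 5 log₁₀(d/10)
d = 10 × 10^(13.95/5) = 10 × 10^2.790 = 6166 pc.

6.17×10^3 pc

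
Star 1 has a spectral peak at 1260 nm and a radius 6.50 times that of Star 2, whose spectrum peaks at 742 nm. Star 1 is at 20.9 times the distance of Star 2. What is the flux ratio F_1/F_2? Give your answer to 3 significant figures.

0.0116

Wien's law: T_1/T_2 = λ_2/λ_1 = 742/1260 = 0.5889.
L_1/L_2 = (R_1/R_2)²(T_1/T_2)⁴ = (6.50)²(0.5889)⁴ = 5.081.
F_1/F_2 = (L_1/L_2)/(d_1/d_2)² = 5.081/(20.9)² = 0.01163.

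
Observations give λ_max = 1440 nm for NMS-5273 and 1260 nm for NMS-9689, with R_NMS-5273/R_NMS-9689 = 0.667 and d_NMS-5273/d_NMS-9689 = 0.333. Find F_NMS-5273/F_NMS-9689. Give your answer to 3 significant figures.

Wien's law: T_NMS-5273/T_NMS-9689 = λ_NMS-9689/λ_NMS-5273 = 1260/1440 = 0.8750.
L_NMS-5273/L_NMS-9689 = (R_NMS-5273/R_NMS-9689)²(T_NMS-5273/T_NMS-9689)⁴ = (0.667)²(0.8750)⁴ = 0.2608.
F_NMS-5273/F_NMS-9689 = (L_NMS-5273/L_NMS-9689)/(d_NMS-5273/d_NMS-9689)² = 0.2608/(0.333)² = 2.352.

2.35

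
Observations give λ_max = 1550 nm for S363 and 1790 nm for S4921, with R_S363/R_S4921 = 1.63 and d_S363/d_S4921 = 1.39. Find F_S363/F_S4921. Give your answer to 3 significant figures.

Wien's law: T_S363/T_S4921 = λ_S4921/λ_S363 = 1790/1550 = 1.155.
L_S363/L_S4921 = (R_S363/R_S4921)²(T_S363/T_S4921)⁴ = (1.63)²(1.155)⁴ = 4.726.
F_S363/F_S4921 = (L_S363/L_S4921)/(d_S363/d_S4921)² = 4.726/(1.39)² = 2.446.

2.45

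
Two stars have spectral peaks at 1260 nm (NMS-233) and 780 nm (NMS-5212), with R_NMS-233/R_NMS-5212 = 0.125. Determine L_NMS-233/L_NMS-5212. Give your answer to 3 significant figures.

Wien's law gives T ∝ 1/λ_max, so T_NMS-233/T_NMS-5212 = λ_NMS-5212/λ_NMS-233 = 780/1260 = 0.6190.
Then L ∝ R²T⁴ gives L_NMS-233/L_NMS-5212 = (0.125)² × (0.6190)⁴ = 0.01562 × 0.1469 = 0.002295.

0.00229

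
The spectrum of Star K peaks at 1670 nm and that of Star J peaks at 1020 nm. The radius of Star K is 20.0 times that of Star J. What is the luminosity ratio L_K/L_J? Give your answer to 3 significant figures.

55.7

Wien's law gives T ∝ 1/λ_max, so T_K/T_J = λ_J/λ_K = 1020/1670 = 0.6108.
Then L ∝ R²T⁴ gives L_K/L_J = (20.0)² × (0.6108)⁴ = 400.0 × 0.1392 = 55.67.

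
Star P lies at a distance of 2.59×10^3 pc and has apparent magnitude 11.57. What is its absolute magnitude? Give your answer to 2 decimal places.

-0.50

M = m − 5 log₁₀(d/10 pc) = 11.57 − 5 log₁₀(2.59×10^3/10)
  = 11.57 − 5 × 2.413 = 11.57 − 12.07 = -0.50.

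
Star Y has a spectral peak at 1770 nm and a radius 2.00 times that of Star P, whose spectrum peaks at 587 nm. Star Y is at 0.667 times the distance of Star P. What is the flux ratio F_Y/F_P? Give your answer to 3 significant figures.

Wien's law: T_Y/T_P = λ_P/λ_Y = 587/1770 = 0.3316.
L_Y/L_P = (R_Y/R_P)²(T_Y/T_P)⁴ = (2.00)²(0.3316)⁴ = 0.04839.
F_Y/F_P = (L_Y/L_P)/(d_Y/d_P)² = 0.04839/(0.667)² = 0.1088.

0.109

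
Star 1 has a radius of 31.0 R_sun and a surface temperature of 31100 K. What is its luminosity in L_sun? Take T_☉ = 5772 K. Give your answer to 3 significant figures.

L/L_☉ = (R/R_☉)² (T/T_☉)⁴ = (31.0)² × (31100/5772)⁴
       = 961.0 × (5.388)⁴ = 961.0 × 842.8 = 8.100×10^5.

8.10×10^5 L_sun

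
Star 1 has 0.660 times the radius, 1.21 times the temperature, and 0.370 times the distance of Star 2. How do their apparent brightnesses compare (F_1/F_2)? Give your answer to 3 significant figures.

L_1/L_2 = (R_1/R_2)²(T_1/T_2)⁴ = (0.660)² × (1.21)⁴ = 0.9337.
F_1/F_2 = (L_1/L_2)/(d_1/d_2)² = 0.9337 / (0.370)² = 6.821.

6.82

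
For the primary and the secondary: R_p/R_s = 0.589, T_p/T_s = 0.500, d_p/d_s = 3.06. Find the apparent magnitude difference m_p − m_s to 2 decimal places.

L_p/L_s = (0.589)²(0.500)⁴ = 0.02168.
F_p/F_s = (L_p/L_s)/(d_p/d_s)² = 0.02168/9.364 = 0.002316.
m_p − m_s = −2.5 log₁₀(0.002316) = 6.59.

6.59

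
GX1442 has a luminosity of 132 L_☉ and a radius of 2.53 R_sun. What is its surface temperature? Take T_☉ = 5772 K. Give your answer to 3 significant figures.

1.23×10^4 K

T/T_☉ = (L/L_☉)^(1/4) / (R/R_☉)^(1/2)
T = 5772 × (132)^(1/4) / √(2.53) = 5772 × 3.390 / 1.591 = 1.230×10^4 K.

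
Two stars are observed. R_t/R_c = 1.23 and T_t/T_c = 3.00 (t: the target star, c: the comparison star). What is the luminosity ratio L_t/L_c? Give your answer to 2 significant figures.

From the Stefan–Boltzmann law, L ∝ R²T⁴, so
L_t/L_c = (R_t/R_c)² (T_t/T_c)⁴ = (1.23)² × (3.00)⁴ = 1.513 × 81.00 = 122.5.

1.2×10^2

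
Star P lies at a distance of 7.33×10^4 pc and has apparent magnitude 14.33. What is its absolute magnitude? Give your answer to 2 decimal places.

M = m − 5 log₁₀(d/10 pc) = 14.33 − 5 log₁₀(7.33×10^4/10)
  = 14.33 − 5 × 3.865 = 14.33 − 19.33 = -5.00.

-5.00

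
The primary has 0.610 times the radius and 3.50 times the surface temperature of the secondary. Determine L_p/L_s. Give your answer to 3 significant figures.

55.8

From the Stefan–Boltzmann law, L ∝ R²T⁴, so
L_p/L_s = (R_p/R_s)² (T_p/T_s)⁴ = (0.610)² × (3.50)⁴ = 0.3721 × 150.1 = 55.84.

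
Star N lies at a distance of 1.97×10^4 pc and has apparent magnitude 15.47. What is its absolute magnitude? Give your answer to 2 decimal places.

M = m − 5 log₁₀(d/10 pc) = 15.47 − 5 log₁₀(1.97×10^4/10)
  = 15.47 − 5 × 3.294 = 15.47 − 16.47 = -1.00.

-1.00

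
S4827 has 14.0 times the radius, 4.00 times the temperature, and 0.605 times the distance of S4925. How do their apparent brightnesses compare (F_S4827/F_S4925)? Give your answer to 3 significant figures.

L_S4827/L_S4925 = (R_S4827/R_S4925)²(T_S4827/T_S4925)⁴ = (14.0)² × (4.00)⁴ = 5.018×10^4.
F_S4827/F_S4925 = (L_S4827/L_S4925)/(d_S4827/d_S4925)² = 5.018×10^4 / (0.605)² = 1.371×10^5.

1.37×10^5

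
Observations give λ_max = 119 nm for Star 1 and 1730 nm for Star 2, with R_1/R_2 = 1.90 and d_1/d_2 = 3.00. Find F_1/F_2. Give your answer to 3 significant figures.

Wien's law: T_1/T_2 = λ_2/λ_1 = 1730/119 = 14.54.
L_1/L_2 = (R_1/R_2)²(T_1/T_2)⁴ = (1.90)²(14.54)⁴ = 1.613×10^5.
F_1/F_2 = (L_1/L_2)/(d_1/d_2)² = 1.613×10^5/(3.00)² = 1.792×10^4.

1.79×10^4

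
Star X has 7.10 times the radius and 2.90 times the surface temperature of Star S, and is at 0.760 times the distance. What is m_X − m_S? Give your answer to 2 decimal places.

-9.48

L_X/L_S = (7.10)²(2.90)⁴ = 3565.
F_X/F_S = (L_X/L_S)/(d_X/d_S)² = 3565/0.5776 = 6173.
m_X − m_S = −2.5 log₁₀(6173) = -9.48.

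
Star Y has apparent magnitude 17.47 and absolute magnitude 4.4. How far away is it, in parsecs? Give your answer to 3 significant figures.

m − M = 5 log₁₀(d/10 pc)
17.47 − (4.4) = 13.07 = 5 log₁₀(d/10)
d = 10 × 10^(13.07/5) = 10 × 10^2.614 = 4111 pc.

4.11×10^3 pc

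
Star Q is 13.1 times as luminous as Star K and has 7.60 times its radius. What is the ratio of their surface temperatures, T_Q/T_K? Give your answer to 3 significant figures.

L ∝ R²T⁴ gives T ∝ (L/R²)^(1/4), so
T_Q/T_K = (13.1 / 7.60²)^(1/4) = (0.2268)^(1/4) = 0.6901.

0.690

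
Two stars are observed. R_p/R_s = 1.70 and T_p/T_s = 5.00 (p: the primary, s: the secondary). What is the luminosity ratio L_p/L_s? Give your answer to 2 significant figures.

1.8×10^3

From the Stefan–Boltzmann law, L ∝ R²T⁴, so
L_p/L_s = (R_p/R_s)² (T_p/T_s)⁴ = (1.70)² × (5.00)⁴ = 2.890 × 625.0 = 1806.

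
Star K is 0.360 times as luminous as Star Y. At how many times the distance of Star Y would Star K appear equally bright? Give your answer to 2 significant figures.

Equal flux requires L_K/d_K² = L_Y/d_Y², so d_K/d_Y = √(L_K/L_Y)
= √(0.360) = 0.6000.

0.60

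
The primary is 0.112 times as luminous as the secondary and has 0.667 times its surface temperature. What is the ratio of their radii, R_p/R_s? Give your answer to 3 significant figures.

L ∝ R²T⁴ gives R ∝ √L / T², so
R_p/R_s = √(0.112) / (0.667)² = 0.3347 / 0.4449 = 0.7522.

0.752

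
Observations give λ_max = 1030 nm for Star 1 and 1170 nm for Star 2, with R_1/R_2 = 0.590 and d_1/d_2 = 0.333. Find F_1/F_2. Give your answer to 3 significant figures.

5.23

Wien's law: T_1/T_2 = λ_2/λ_1 = 1170/1030 = 1.136.
L_1/L_2 = (R_1/R_2)²(T_1/T_2)⁴ = (0.590)²(1.136)⁴ = 0.5796.
F_1/F_2 = (L_1/L_2)/(d_1/d_2)² = 0.5796/(0.333)² = 5.226.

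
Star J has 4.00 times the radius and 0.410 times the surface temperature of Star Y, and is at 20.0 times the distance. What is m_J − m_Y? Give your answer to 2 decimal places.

7.37

L_J/L_Y = (4.00)²(0.410)⁴ = 0.4521.
F_J/F_Y = (L_J/L_Y)/(d_J/d_Y)² = 0.4521/400.0 = 0.001130.
m_J − m_Y = −2.5 log₁₀(0.001130) = 7.37.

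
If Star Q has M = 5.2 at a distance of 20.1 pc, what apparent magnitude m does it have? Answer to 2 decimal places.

6.72

m = M + 5 log₁₀(d/10 pc) = 5.2 + 5 log₁₀(20.1/10)
  = 5.2 + 5 × 0.303 = 5.2 + 1.52 = 6.72.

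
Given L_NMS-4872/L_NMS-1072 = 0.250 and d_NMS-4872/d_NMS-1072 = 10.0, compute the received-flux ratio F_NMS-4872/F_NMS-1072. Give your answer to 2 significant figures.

F = L/(4πd²), so F_NMS-4872/F_NMS-1072 = (L_NMS-4872/L_NMS-1072) / (d_NMS-4872/d_NMS-1072)²
= 0.250 / (10.0)² = 0.250 / 100.0 = 0.002500.

0.0025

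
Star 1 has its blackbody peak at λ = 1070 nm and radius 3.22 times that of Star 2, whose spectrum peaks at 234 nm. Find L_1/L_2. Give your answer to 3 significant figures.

Wien's law gives T ∝ 1/λ_max, so T_1/T_2 = λ_2/λ_1 = 234/1070 = 0.2187.
Then L ∝ R²T⁴ gives L_1/L_2 = (3.22)² × (0.2187)⁴ = 10.37 × 0.002287 = 0.02372.

0.0237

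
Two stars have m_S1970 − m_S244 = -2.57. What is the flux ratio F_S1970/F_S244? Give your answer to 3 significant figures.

10.7

F_S1970/F_S244 = 10^(−(m_S1970 − m_S244)/2.5) = 10^(2.57/2.5) = 10^1.028 = 10.67.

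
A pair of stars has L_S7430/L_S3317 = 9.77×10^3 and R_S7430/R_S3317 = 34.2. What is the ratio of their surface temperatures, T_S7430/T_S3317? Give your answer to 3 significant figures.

1.70

L ∝ R²T⁴ gives T ∝ (L/R²)^(1/4), so
T_S7430/T_S3317 = (9.77×10^3 / 34.2²)^(1/4) = (8.353)^(1/4) = 1.700.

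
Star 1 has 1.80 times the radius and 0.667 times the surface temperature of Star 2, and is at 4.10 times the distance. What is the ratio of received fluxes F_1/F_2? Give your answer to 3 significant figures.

L_1/L_2 = (R_1/R_2)²(T_1/T_2)⁴ = (1.80)² × (0.667)⁴ = 0.6413.
F_1/F_2 = (L_1/L_2)/(d_1/d_2)² = 0.6413 / (4.10)² = 0.03815.

0.0381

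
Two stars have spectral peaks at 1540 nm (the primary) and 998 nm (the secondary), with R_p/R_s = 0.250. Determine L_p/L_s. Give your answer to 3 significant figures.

0.0110

Wien's law gives T ∝ 1/λ_max, so T_p/T_s = λ_s/λ_p = 998/1540 = 0.6481.
Then L ∝ R²T⁴ gives L_p/L_s = (0.250)² × (0.6481)⁴ = 0.06250 × 0.1764 = 0.01102.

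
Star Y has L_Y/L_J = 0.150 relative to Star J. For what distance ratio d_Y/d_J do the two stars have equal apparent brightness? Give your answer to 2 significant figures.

Equal flux requires L_Y/d_Y² = L_J/d_J², so d_Y/d_J = √(L_Y/L_J)
= √(0.150) = 0.3873.

0.39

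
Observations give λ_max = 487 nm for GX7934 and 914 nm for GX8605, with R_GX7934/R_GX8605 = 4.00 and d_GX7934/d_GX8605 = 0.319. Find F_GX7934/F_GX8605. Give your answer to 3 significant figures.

1.95×10^3

Wien's law: T_GX7934/T_GX8605 = λ_GX8605/λ_GX7934 = 914/487 = 1.877.
L_GX7934/L_GX8605 = (R_GX7934/R_GX8605)²(T_GX7934/T_GX8605)⁴ = (4.00)²(1.877)⁴ = 198.5.
F_GX7934/F_GX8605 = (L_GX7934/L_GX8605)/(d_GX7934/d_GX8605)² = 198.5/(0.319)² = 1951.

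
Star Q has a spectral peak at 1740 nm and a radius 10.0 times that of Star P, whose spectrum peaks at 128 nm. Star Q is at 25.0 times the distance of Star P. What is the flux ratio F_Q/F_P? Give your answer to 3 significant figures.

Wien's law: T_Q/T_P = λ_P/λ_Q = 128/1740 = 0.07356.
L_Q/L_P = (R_Q/R_P)²(T_Q/T_P)⁴ = (10.0)²(0.07356)⁴ = 0.002928.
F_Q/F_P = (L_Q/L_P)/(d_Q/d_P)² = 0.002928/(25.0)² = 4.686×10^-6.

4.69×10^-6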